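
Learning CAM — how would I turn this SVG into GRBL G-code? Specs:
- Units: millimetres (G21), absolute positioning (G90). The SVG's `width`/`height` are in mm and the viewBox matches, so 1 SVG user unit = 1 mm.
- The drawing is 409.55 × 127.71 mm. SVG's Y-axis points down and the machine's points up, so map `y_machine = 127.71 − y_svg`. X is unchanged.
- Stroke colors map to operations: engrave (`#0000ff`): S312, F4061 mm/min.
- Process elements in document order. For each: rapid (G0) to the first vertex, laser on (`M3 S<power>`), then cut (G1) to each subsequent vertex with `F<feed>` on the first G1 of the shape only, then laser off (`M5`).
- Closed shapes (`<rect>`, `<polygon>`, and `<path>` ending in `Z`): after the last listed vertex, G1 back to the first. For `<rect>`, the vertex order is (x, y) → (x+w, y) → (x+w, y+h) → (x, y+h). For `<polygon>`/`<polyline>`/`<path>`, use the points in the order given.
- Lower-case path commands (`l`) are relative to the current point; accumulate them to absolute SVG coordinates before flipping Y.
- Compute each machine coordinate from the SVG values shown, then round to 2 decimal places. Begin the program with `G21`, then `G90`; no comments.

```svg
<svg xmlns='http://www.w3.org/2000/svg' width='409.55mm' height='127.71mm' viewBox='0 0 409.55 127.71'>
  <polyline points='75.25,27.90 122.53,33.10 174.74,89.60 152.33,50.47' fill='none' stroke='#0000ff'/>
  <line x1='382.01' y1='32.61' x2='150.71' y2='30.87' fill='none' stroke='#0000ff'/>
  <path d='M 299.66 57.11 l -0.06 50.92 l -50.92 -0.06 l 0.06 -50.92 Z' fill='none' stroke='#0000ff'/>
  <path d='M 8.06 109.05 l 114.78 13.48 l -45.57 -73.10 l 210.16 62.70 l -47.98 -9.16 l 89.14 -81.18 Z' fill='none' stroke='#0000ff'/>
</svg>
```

G21
G90
G0 X75.25 Y99.81
M3 S312
G1 X122.53 Y94.61 F4061
G1 X174.74 Y38.11
G1 X152.33 Y77.24
M5
G0 X382.01 Y95.10
M3 S312
G1 X150.71 Y96.84 F4061
M5
G0 X299.66 Y70.60
M3 S312
G1 X299.60 Y19.68 F4061
G1 X248.68 Y19.74
G1 X248.74 Y70.66
G1 X299.66 Y70.60
M5
G0 X8.06 Y18.66
M3 S312
G1 X122.84 Y5.18 F4061
G1 X77.27 Y78.28
G1 X287.43 Y15.58
G1 X239.45 Y24.74
G1 X328.59 Y105.92
G1 X8.06 Y18.66
M5

viewBox `0 0 409.55 127.71` with mm width/height → 1 unit = 1 mm. Flip: y_m = 127.71 − y_svg.

**Shape 1** — `<polyline>` open polyline, stroke `#0000ff` → engrave (S312, F4061). Machine vertices: (75.25,99.81) → (122.53,94.61) → (174.74,38.11) → (152.33,77.24). Open path.

**Shape 2** — `<line>` line segment, stroke `#0000ff` → engrave (S312, F4061). Machine vertices: (382.01,95.10) → (150.71,96.84). Open path.

**Shape 3** — `<path>` regular polygon, stroke `#0000ff` → engrave (S312, F4061). Machine vertices: (299.66,70.60) → (299.60,19.68) → (248.68,19.74) → (248.74,70.66) → (299.66,70.60). Closed: final G1 returns to the first vertex.

**Shape 4** — `<path>` closed polygon, stroke `#0000ff` → engrave (S312, F4061). Machine vertices: (8.06,18.66) → (122.84,5.18) → (77.27,78.28) → (287.43,15.58) → (239.45,24.74) → (328.59,105.92) → (8.06,18.66). Closed: final G1 returns to the first vertex.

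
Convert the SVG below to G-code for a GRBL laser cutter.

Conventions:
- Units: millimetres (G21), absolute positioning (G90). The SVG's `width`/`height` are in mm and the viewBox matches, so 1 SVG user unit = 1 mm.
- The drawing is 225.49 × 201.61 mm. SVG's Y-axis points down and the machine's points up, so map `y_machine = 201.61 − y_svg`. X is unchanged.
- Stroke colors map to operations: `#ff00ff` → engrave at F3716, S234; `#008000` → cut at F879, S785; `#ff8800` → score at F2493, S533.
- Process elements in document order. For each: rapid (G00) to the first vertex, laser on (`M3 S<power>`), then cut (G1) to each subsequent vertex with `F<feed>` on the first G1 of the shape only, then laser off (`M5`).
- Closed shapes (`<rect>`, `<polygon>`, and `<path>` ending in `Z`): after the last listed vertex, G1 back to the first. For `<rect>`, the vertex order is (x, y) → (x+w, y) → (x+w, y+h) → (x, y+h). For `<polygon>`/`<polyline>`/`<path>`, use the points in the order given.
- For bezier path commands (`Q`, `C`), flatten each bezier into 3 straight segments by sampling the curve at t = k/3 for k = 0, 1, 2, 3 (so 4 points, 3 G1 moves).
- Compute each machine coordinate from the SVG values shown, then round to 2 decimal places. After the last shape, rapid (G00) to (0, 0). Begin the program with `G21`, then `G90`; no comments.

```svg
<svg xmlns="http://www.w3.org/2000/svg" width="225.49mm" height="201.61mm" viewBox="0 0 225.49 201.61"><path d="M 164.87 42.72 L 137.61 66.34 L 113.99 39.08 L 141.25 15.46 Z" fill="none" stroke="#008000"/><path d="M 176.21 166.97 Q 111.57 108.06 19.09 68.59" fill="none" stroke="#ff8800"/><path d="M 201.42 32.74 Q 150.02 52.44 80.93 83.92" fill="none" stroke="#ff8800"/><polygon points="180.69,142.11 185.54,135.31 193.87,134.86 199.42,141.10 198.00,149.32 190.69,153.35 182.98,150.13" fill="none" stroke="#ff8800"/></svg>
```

G21
G90
G00 X164.87 Y158.89
M3 S785
G1 X137.61 Y135.27 F879
G1 X113.99 Y162.53
G1 X141.25 Y186.15
G1 X164.87 Y158.89
M5
G00 X176.21 Y34.64
M3 S533
G1 X130.02 Y71.75 F2493
G1 X77.65 Y104.55
G1 X19.09 Y133.02
M5
G00 X201.42 Y168.87
M3 S533
G1 X165.19 Y154.43 F2493
G1 X125.02 Y137.37
G1 X80.93 Y117.69
M5
G00 X180.69 Y59.50
M3 S533
G1 X185.54 Y66.30 F2493
G1 X193.87 Y66.75
G1 X199.42 Y60.51
G1 X198.00 Y52.29
G1 X190.69 Y48.26
G1 X182.98 Y51.48
G1 X180.69 Y59.50
M5
G00 X0.00 Y0.00

viewBox `0 0 225.49 201.61` with mm width/height → 1 unit = 1 mm. Flip: y_m = 201.61 − y_svg.

**Shape 1** — `<path>` regular polygon, stroke `#008000` → cut (S785, F879). Machine vertices: (164.87,158.89) → (137.61,135.27) → (113.99,162.53) → (141.25,186.15) → (164.87,158.89). Closed: final G1 returns to the first vertex.

**Shape 2** — `<path>` quadratic bezier, stroke `#ff8800` → score (S533, F2493). Control points (SVG): P0=(176.21,166.97), P1=(111.57,108.06), P2=(19.09,68.59); sampled at t=k/3. Machine vertices: (176.21,34.64) → (130.02,71.75) → (77.65,104.55) → (19.09,133.02). Open path.

**Shape 3** — `<path>` quadratic bezier, stroke `#ff8800` → score (S533, F2493). Control points (SVG): P0=(201.42,32.74), P1=(150.02,52.44), P2=(80.93,83.92); sampled at t=k/3. Machine vertices: (201.42,168.87) → (165.19,154.43) → (125.02,137.37) → (80.93,117.69). Open path.

**Shape 4** — `<polygon>` regular polygon, stroke `#ff8800` → score (S533, F2493). Machine vertices: (180.69,59.50) → (185.54,66.30) → (193.87,66.75) → (199.42,60.51) → (198.00,52.29) → (190.69,48.26) → (182.98,51.48) → (180.69,59.50). Closed: final G1 returns to the first vertex.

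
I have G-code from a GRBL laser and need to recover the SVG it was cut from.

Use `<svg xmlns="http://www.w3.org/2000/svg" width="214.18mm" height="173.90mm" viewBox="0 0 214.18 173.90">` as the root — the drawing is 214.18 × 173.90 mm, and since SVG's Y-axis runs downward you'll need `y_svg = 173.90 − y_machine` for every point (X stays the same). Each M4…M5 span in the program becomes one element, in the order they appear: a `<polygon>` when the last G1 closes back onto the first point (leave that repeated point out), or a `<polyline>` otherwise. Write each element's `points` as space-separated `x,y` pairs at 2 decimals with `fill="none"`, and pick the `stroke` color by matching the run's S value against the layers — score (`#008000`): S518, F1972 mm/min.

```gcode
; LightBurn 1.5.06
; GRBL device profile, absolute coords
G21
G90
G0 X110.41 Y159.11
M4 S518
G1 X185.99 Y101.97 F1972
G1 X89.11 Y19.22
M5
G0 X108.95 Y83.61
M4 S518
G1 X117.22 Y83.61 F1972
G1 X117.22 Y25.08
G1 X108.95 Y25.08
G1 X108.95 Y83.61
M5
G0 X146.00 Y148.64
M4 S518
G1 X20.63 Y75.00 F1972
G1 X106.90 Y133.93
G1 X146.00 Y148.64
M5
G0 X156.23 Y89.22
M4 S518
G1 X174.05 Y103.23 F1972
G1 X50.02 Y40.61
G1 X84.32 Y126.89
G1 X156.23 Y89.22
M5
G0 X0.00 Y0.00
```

<svg xmlns="http://www.w3.org/2000/svg" width="214.18mm" height="173.90mm" viewBox="0 0 214.18 173.90">
  <polyline points="110.41,14.79 185.99,71.93 89.11,154.68" fill="none" stroke="#008000"/>
  <polygon points="108.95,90.29 117.22,90.29 117.22,148.82 108.95,148.82" fill="none" stroke="#008000"/>
  <polygon points="146.00,25.26 20.63,98.90 106.90,39.97" fill="none" stroke="#008000"/>
  <polygon points="156.23,84.68 174.05,70.67 50.02,133.29 84.32,47.01" fill="none" stroke="#008000"/>
</svg>

Machine Y-up, SVG Y-down with viewBox height 173.90, so y_svg = 173.90 − y_machine; X carries over. Every run uses S518, so all elements get stroke `#008000` (score).

Run 1: The run is open, so emit a `<polyline>` with points (Y-flipped): 110.41,14.79 185.99,71.93 89.11,154.68.

Run 2: The run returns to its start, so emit a `<polygon>` with points (Y-flipped): 108.95,90.29 117.22,90.29 117.22,148.82 108.95,148.82.

Run 3: The run returns to its start, so emit a `<polygon>` with points (Y-flipped): 146.00,25.26 20.63,98.90 106.90,39.97.

Run 4: The run returns to its start, so emit a `<polygon>` with points (Y-flipped): 156.23,84.68 174.05,70.67 50.02,133.29 84.32,47.01.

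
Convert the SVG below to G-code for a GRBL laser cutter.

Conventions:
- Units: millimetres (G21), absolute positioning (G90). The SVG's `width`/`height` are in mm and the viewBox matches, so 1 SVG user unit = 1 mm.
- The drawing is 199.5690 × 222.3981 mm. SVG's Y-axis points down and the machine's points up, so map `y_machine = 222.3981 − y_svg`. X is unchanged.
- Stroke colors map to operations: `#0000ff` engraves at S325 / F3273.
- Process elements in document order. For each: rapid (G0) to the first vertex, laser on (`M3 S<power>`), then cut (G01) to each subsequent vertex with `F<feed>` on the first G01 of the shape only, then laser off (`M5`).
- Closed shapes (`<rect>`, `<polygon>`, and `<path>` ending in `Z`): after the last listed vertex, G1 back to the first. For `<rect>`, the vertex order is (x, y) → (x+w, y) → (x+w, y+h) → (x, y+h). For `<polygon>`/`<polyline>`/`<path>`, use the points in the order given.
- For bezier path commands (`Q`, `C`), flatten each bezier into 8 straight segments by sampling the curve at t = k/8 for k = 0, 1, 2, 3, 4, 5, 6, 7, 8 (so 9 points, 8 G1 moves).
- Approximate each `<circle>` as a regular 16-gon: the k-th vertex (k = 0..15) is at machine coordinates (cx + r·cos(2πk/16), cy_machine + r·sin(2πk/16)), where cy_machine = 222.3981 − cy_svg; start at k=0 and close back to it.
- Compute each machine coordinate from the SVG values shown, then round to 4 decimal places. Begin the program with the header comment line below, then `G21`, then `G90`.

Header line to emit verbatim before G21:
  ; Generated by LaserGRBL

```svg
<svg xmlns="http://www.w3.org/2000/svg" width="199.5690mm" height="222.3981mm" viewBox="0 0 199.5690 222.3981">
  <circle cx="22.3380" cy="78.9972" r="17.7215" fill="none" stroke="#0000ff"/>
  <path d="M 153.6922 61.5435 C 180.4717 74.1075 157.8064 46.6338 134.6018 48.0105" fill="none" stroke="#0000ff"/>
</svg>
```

viewBox `0 0 199.5690 222.3981` with mm width/height → 1 unit = 1 mm. Flip: y_m = 222.3981 − y_svg.

**Shape 1** — `<circle>` circle, stroke `#0000ff` → engrave (S325, F3273). Machine vertices: (40.0595,143.4009) → (38.7105,150.1826) → (34.8690,155.9319) → (29.1197,159.7734) → (22.3380,161.1224) → (15.5563,159.7734) → (9.8070,155.9319) → (5.9655,150.1826) → (4.6165,143.4009) → (5.9655,136.6192) → (9.8070,130.8699) → (15.5563,127.0284) → (22.3380,125.6794) → (29.1197,127.0284) → (34.8690,130.8699) → (38.7105,136.6192) → (40.0595,143.4009). Closed: final G1 returns to the first vertex.

**Shape 2** — `<path>` cubic bezier, stroke `#0000ff` → engrave (S325, F3273). Control points (SVG): P0=(153.6922,61.5435), P1=(180.4717,74.1075), P2=(157.8064,46.6338), P3=(134.6018,48.0105); sampled at t=k/8. Machine vertices: (153.6922,160.8546) → (161.5123,157.8853) → (165.2701,157.8623) → (165.5386,159.9782) → (162.8910,163.4259) → (157.9005,167.3979) → (151.1400,171.0871) → (143.1827,173.6860) → (134.6018,174.3876). Open path.

; Generated by LaserGRBL
G21
G90
G0 X40.0595 Y143.4009
M3 S325
G01 X38.7105 Y150.1826 F3273
G01 X34.8690 Y155.9319
G01 X29.1197 Y159.7734
G01 X22.3380 Y161.1224
G01 X15.5563 Y159.7734
G01 X9.8070 Y155.9319
G01 X5.9655 Y150.1826
G01 X4.6165 Y143.4009
G01 X5.9655 Y136.6192
G01 X9.8070 Y130.8699
G01 X15.5563 Y127.0284
G01 X22.3380 Y125.6794
G01 X29.1197 Y127.0284
G01 X34.8690 Y130.8699
G01 X38.7105 Y136.6192
G01 X40.0595 Y143.4009
M5
G0 X153.6922 Y160.8546
M3 S325
G01 X161.5123 Y157.8853 F3273
G01 X165.2701 Y157.8623
G01 X165.5386 Y159.9782
G01 X162.8910 Y163.4259
G01 X157.9005 Y167.3979
G01 X151.1400 Y171.0871
G01 X143.1827 Y173.6860
G01 X134.6018 Y174.3876
M5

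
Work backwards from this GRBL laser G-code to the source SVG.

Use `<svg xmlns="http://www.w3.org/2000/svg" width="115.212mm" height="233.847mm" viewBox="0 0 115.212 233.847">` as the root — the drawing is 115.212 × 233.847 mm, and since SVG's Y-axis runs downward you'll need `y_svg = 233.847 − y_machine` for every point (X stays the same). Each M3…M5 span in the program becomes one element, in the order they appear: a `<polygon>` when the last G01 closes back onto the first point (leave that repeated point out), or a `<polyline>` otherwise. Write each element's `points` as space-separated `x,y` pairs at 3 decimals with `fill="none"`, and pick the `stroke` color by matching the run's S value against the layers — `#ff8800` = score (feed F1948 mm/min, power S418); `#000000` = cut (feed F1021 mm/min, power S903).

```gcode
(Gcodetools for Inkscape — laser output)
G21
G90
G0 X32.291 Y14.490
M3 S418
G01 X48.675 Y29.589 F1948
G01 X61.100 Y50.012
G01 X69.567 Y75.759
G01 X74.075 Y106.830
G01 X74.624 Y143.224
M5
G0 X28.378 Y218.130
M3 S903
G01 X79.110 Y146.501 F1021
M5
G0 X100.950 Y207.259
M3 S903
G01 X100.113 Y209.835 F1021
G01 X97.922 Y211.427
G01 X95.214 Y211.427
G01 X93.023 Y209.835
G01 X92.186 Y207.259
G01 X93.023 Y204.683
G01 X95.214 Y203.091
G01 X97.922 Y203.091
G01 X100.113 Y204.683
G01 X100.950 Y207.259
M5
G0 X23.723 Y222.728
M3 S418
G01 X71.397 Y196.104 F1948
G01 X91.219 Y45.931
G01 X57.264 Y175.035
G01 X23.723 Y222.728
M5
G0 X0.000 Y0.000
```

y_svg = 233.847 − y_m.

[1] S418→`#ff8800` (score); open run; points: 32.291,219.357 48.675,204.258 61.100,183.835 69.567,158.088 74.075,127.017 74.624,90.623

[2] S903→`#000000` (cut); open run; points: 28.378,15.717 79.110,87.346

[3] S903→`#000000` (cut); closed run; points: 100.950,26.588 100.113,24.012 97.922,22.420 95.214,22.420 93.023,24.012 92.186,26.588 93.023,29.164 95.214,30.756 97.922,30.756 100.113,29.164

[4] S418→`#ff8800` (score); closed run; points: 23.723,11.119 71.397,37.743 91.219,187.916 57.264,58.812

<svg xmlns="http://www.w3.org/2000/svg" width="115.212mm" height="233.847mm" viewBox="0 0 115.212 233.847">
  <polyline points="32.291,219.357 48.675,204.258 61.100,183.835 69.567,158.088 74.075,127.017 74.624,90.623" fill="none" stroke="#ff8800"/>
  <polyline points="28.378,15.717 79.110,87.346" fill="none" stroke="#000000"/>
  <polygon points="100.950,26.588 100.113,24.012 97.922,22.420 95.214,22.420 93.023,24.012 92.186,26.588 93.023,29.164 95.214,30.756 97.922,30.756 100.113,29.164" fill="none" stroke="#000000"/>
  <polygon points="23.723,11.119 71.397,37.743 91.219,187.916 57.264,58.812" fill="none" stroke="#ff8800"/>
</svg>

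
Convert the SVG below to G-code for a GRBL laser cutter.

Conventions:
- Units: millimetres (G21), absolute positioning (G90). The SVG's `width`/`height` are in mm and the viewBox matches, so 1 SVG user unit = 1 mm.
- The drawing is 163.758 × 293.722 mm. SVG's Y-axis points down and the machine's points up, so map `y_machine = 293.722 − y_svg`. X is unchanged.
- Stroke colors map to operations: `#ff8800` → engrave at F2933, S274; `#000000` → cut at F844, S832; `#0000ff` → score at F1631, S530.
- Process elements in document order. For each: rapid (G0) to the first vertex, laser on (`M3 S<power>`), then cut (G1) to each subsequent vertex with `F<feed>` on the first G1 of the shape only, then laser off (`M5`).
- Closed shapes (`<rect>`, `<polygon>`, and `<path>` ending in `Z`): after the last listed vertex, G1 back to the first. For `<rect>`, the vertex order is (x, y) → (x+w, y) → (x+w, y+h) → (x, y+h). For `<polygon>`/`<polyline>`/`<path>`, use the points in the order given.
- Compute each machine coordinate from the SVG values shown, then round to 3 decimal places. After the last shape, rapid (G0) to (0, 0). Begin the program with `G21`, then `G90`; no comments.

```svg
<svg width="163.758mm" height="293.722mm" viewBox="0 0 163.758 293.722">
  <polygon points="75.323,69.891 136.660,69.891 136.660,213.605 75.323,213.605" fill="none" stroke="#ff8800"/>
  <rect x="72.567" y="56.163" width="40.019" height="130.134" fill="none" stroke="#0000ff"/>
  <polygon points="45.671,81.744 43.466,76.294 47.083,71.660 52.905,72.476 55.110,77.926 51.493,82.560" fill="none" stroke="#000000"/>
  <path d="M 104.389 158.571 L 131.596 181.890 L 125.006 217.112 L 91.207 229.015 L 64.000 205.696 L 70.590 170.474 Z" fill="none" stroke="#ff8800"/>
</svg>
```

viewBox `0 0 163.758 293.722` with mm width/height → 1 unit = 1 mm. Flip: y_m = 293.722 − y_svg.

**Shape 1** — `<polygon>` rectangle, stroke `#ff8800` → engrave (S274, F2933). Machine vertices: (75.323,223.831) → (136.660,223.831) → (136.660,80.117) → (75.323,80.117) → (75.323,223.831). Closed: final G1 returns to the first vertex.

**Shape 2** — `<rect>` rectangle, stroke `#0000ff` → score (S530, F1631). Machine vertices: (72.567,237.559) → (112.586,237.559) → (112.586,107.425) → (72.567,107.425) → (72.567,237.559). Closed: final G1 returns to the first vertex.

**Shape 3** — `<polygon>` regular polygon, stroke `#000000` → cut (S832, F844). Machine vertices: (45.671,211.978) → (43.466,217.428) → (47.083,222.062) → (52.905,221.246) → (55.110,215.796) → (51.493,211.162) → (45.671,211.978). Closed: final G1 returns to the first vertex.

**Shape 4** — `<path>` regular polygon, stroke `#ff8800` → engrave (S274, F2933). Machine vertices: (104.389,135.151) → (131.596,111.832) → (125.006,76.610) → (91.207,64.707) → (64.000,88.026) → (70.590,123.248) → (104.389,135.151). Closed: final G1 returns to the first vertex.

G21
G90
G0 X75.323 Y223.831
M3 S274
G1 X136.660 Y223.831 F2933
G1 X136.660 Y80.117
G1 X75.323 Y80.117
G1 X75.323 Y223.831
M5
G0 X72.567 Y237.559
M3 S530
G1 X112.586 Y237.559 F1631
G1 X112.586 Y107.425
G1 X72.567 Y107.425
G1 X72.567 Y237.559
M5
G0 X45.671 Y211.978
M3 S832
G1 X43.466 Y217.428 F844
G1 X47.083 Y222.062
G1 X52.905 Y221.246
G1 X55.110 Y215.796
G1 X51.493 Y211.162
G1 X45.671 Y211.978
M5
G0 X104.389 Y135.151
M3 S274
G1 X131.596 Y111.832 F2933
G1 X125.006 Y76.610
G1 X91.207 Y64.707
G1 X64.000 Y88.026
G1 X70.590 Y123.248
G1 X104.389 Y135.151
M5
G0 X0.000 Y0.000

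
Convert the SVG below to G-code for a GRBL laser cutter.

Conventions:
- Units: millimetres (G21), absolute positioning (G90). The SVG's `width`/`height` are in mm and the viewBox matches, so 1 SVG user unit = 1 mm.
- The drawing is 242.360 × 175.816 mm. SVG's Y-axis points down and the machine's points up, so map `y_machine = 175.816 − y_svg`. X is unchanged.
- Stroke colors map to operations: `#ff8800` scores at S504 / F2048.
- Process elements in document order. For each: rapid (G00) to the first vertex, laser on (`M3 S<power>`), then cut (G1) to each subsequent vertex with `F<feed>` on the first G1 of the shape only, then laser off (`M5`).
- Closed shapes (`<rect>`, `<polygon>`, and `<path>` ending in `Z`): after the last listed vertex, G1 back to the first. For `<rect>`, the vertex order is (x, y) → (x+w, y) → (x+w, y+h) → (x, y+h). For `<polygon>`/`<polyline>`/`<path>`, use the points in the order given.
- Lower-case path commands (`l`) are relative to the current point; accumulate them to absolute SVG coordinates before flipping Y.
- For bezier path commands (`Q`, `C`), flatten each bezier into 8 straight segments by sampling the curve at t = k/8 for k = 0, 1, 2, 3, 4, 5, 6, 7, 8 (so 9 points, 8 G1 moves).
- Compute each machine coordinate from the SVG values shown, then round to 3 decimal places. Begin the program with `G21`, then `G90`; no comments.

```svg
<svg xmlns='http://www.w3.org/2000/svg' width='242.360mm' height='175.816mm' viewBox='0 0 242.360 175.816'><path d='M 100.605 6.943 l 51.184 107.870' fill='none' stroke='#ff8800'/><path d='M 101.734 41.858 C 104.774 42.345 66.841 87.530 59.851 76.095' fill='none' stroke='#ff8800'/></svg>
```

G21
G90
G00 X100.605 Y168.873
M3 S504
G1 X151.789 Y61.003 F2048
M5
G00 X101.734 Y133.958
M3 S504
G1 X101.094 Y131.878 F2048
G1 X97.455 Y126.795
G1 X91.661 Y119.896
G1 X84.554 Y112.369
G1 X76.976 Y105.400
G1 X69.772 Y100.178
G1 X63.782 Y97.889
G1 X59.851 Y99.721
M5

Since the viewBox matches the mm dimensions, user units are millimetres directly. The only transform is the Y-flip y_m = 175.816 − y_svg.

Shape 1 is a line segment drawn with `<path>`. Its stroke #ff8800 means score at S504, F2048. After flipping Y the toolpath is (100.605,168.873) → (151.789,61.003).

Shape 2 is a cubic bezier drawn with `<path>`. Its stroke #ff8800 means score at S504, F2048. After flipping Y the toolpath is (101.734,133.958) → (101.094,131.878) → (97.455,126.795) → (91.661,119.896) → (84.554,112.369) → (76.976,105.400) → (69.772,100.178) → (63.782,97.889) → (59.851,99.721).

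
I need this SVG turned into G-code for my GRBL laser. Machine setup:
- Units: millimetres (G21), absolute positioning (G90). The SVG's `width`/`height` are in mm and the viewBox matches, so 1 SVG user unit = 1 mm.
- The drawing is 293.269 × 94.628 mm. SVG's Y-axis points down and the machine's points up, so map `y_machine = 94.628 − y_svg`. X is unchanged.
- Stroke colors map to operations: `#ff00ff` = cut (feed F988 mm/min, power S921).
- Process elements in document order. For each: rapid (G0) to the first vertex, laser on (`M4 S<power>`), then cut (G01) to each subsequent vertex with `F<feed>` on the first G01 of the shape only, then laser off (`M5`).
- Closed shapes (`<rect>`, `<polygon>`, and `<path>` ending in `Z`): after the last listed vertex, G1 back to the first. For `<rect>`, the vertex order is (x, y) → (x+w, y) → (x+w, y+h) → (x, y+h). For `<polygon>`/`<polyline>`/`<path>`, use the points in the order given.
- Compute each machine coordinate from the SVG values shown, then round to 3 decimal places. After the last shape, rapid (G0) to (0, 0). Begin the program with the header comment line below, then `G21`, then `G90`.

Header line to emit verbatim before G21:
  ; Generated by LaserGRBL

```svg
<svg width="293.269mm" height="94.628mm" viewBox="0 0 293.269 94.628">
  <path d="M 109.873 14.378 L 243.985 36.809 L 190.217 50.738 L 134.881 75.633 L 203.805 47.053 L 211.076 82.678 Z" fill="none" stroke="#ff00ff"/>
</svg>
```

; Generated by LaserGRBL
G21
G90
G0 X109.873 Y80.250
M4 S921
G01 X243.985 Y57.819 F988
G01 X190.217 Y43.890
G01 X134.881 Y18.995
G01 X203.805 Y47.575
G01 X211.076 Y11.950
G01 X109.873 Y80.250
M5
G0 X0.000 Y0.000

1 u = 1 mm; y_m = 94.628 − y.

[1] `<path>` closed polygon, #ff00ff→cut S921 F988: (109.873,80.250) → (243.985,57.819) → (190.217,43.890) → (134.881,18.995) → (203.805,47.575) → (211.076,11.950) → (109.873,80.250) (closed)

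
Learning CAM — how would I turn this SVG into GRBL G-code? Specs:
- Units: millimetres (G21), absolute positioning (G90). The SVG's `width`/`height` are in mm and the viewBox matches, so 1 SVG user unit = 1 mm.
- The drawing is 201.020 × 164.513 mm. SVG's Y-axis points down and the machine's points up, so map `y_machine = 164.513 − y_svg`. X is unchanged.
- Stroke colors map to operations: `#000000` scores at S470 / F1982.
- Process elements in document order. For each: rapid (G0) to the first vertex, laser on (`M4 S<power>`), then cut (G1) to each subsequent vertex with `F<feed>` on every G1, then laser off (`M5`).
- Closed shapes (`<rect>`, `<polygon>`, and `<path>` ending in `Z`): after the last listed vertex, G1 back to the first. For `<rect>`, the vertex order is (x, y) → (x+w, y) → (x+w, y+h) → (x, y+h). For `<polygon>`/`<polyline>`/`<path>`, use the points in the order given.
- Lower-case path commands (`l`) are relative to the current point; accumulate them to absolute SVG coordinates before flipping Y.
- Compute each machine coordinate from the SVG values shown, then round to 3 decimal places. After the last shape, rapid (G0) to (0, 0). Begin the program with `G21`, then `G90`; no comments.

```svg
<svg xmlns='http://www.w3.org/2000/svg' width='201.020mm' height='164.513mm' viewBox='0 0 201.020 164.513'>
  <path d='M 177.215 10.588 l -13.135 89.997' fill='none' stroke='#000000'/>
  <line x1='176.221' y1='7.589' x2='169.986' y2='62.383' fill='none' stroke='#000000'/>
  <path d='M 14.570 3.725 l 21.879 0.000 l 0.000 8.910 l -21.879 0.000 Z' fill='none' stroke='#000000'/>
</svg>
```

Since the viewBox matches the mm dimensions, user units are millimetres directly. The only transform is the Y-flip y_m = 164.513 − y_svg.

Shape 1 is a line segment drawn with `<path>`. Its stroke #000000 means score at S470, F1982. After flipping Y the toolpath is (177.215,153.925) → (164.080,63.928).

Shape 2 is a line segment drawn with `<line>`. Its stroke #000000 means score at S470, F1982. After flipping Y the toolpath is (176.221,156.924) → (169.986,102.130).

Shape 3 is a rectangle drawn with `<path>`. Its stroke #000000 means score at S470, F1982. After flipping Y the toolpath is (14.570,160.788) → (36.449,160.788) → (36.449,151.878) → (14.570,151.878) → (14.570,160.788), returning to the start.

G21
G90
G0 X177.215 Y153.925
M4 S470
G1 X164.080 Y63.928 F1982
M5
G0 X176.221 Y156.924
M4 S470
G1 X169.986 Y102.130 F1982
M5
G0 X14.570 Y160.788
M4 S470
G1 X36.449 Y160.788 F1982
G1 X36.449 Y151.878 F1982
G1 X14.570 Y151.878 F1982
G1 X14.570 Y160.788 F1982
M5
G0 X0.000 Y0.000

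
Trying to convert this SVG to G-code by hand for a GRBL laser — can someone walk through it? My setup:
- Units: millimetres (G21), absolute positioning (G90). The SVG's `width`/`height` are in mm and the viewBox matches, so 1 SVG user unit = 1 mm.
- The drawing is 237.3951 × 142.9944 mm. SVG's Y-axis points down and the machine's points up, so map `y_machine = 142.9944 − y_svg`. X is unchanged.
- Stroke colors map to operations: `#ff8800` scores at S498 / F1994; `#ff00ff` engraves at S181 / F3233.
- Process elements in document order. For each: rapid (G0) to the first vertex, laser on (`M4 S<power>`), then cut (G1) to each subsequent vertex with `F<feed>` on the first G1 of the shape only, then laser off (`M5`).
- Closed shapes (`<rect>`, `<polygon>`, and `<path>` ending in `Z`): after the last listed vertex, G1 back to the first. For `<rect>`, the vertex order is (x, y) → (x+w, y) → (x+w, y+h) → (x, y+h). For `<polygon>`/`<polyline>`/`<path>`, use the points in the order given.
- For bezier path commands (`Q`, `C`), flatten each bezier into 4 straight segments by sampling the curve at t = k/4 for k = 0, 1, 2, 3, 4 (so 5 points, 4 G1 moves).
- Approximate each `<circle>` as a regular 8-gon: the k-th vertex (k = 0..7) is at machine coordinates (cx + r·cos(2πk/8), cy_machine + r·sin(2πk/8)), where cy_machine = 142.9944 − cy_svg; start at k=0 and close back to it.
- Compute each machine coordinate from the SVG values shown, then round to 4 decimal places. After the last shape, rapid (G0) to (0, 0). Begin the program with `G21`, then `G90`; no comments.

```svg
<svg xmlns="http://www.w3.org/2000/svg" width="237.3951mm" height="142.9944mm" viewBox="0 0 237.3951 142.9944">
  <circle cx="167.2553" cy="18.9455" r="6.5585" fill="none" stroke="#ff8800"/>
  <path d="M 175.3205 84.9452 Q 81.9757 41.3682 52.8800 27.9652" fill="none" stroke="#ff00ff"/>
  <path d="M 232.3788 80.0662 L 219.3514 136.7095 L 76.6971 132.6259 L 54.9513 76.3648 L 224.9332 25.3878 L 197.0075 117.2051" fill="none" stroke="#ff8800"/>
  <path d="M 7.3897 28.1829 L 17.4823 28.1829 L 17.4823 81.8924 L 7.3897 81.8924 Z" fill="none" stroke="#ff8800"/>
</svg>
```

Since the viewBox matches the mm dimensions, user units are millimetres directly. The only transform is the Y-flip y_m = 142.9944 − y_svg.

Shape 1 is a circle drawn with `<circle>`. Its stroke #ff8800 means score at S498, F1994. After flipping Y the toolpath is (173.8138,124.0489) → (171.8929,128.6865) → (167.2553,130.6074) → (162.6177,128.6865) → (160.6968,124.0489) → (162.6177,119.4113) → (167.2553,117.4904) → (171.8929,119.4113) → (173.8138,124.0489), returning to the start.

Shape 2 is a quadratic bezier drawn with `<path>`. Its stroke #ff00ff means engrave at S181, F3233. After flipping Y the toolpath is (175.3205,58.0492) → (132.6637,77.9518) → (98.0380,94.0827) → (71.4434,106.4418) → (52.8800,115.0292).

Shape 3 is a open polyline drawn with `<path>`. Its stroke #ff8800 means score at S498, F1994. After flipping Y the toolpath is (232.3788,62.9282) → (219.3514,6.2849) → (76.6971,10.3685) → (54.9513,66.6296) → (224.9332,117.6066) → (197.0075,25.7893).

Shape 4 is a rectangle drawn with `<path>`. Its stroke #ff8800 means score at S498, F1994. After flipping Y the toolpath is (7.3897,114.8115) → (17.4823,114.8115) → (17.4823,61.1020) → (7.3897,61.1020) → (7.3897,114.8115), returning to the start.

G21
G90
G0 X173.8138 Y124.0489
M4 S498
G1 X171.8929 Y128.6865 F1994
G1 X167.2553 Y130.6074
G1 X162.6177 Y128.6865
G1 X160.6968 Y124.0489
G1 X162.6177 Y119.4113
G1 X167.2553 Y117.4904
G1 X171.8929 Y119.4113
G1 X173.8138 Y124.0489
M5
G0 X175.3205 Y58.0492
M4 S181
G1 X132.6637 Y77.9518 F3233
G1 X98.0380 Y94.0827
G1 X71.4434 Y106.4418
G1 X52.8800 Y115.0292
M5
G0 X232.3788 Y62.9282
M4 S498
G1 X219.3514 Y6.2849 F1994
G1 X76.6971 Y10.3685
G1 X54.9513 Y66.6296
G1 X224.9332 Y117.6066
G1 X197.0075 Y25.7893
M5
G0 X7.3897 Y114.8115
M4 S498
G1 X17.4823 Y114.8115 F1994
G1 X17.4823 Y61.1020
G1 X7.3897 Y61.1020
G1 X7.3897 Y114.8115
M5
G0 X0.0000 Y0.0000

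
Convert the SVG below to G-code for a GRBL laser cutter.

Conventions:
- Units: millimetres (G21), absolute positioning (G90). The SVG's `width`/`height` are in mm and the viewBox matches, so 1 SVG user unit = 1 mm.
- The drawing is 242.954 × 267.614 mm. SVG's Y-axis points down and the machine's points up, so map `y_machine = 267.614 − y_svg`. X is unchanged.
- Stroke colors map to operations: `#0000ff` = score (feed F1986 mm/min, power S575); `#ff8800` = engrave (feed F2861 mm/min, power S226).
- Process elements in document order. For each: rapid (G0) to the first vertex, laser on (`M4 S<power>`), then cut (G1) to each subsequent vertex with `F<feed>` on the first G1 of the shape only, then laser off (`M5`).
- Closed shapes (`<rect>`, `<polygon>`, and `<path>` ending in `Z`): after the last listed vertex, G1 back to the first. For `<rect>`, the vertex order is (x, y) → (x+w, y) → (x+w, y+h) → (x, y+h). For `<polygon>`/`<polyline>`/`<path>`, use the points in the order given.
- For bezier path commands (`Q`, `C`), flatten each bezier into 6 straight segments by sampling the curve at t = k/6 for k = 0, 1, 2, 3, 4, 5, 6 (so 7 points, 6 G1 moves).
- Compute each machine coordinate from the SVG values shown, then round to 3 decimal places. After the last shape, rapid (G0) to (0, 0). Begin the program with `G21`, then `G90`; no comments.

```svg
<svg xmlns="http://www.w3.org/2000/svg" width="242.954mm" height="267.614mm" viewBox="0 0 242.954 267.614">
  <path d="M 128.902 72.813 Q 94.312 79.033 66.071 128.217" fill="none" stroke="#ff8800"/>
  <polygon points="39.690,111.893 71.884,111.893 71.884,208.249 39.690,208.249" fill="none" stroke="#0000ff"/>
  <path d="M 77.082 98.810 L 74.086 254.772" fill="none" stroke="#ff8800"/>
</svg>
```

G21
G90
G0 X128.902 Y194.801
M4 S226
G1 X117.548 Y191.534 F2861
G1 X106.547 Y185.881
G1 X95.899 Y177.840
G1 X85.604 Y167.413
G1 X75.661 Y154.598
G1 X66.071 Y139.397
M5
G0 X39.690 Y155.721
M4 S575
G1 X71.884 Y155.721 F1986
G1 X71.884 Y59.365
G1 X39.690 Y59.365
G1 X39.690 Y155.721
M5
G0 X77.082 Y168.804
M4 S226
G1 X74.086 Y12.842 F2861
M5
G0 X0.000 Y0.000

viewBox `0 0 242.954 267.614` with mm width/height → 1 unit = 1 mm. Flip: y_m = 267.614 − y_svg.

**Shape 1** — `<path>` quadratic bezier, stroke `#ff8800` → engrave (S226, F2861). Control points (SVG): P0=(128.902,72.813), P1=(94.312,79.033), P2=(66.071,128.217); sampled at t=k/6. Machine vertices: (128.902,194.801) → (117.548,191.534) → (106.547,185.881) → (95.899,177.840) → (85.604,167.413) → (75.661,154.598) → (66.071,139.397). Open path.

**Shape 2** — `<polygon>` rectangle, stroke `#0000ff` → score (S575, F1986). Machine vertices: (39.690,155.721) → (71.884,155.721) → (71.884,59.365) → (39.690,59.365) → (39.690,155.721). Closed: final G1 returns to the first vertex.

**Shape 3** — `<path>` line segment, stroke `#ff8800` → engrave (S226, F2861). Machine vertices: (77.082,168.804) → (74.086,12.842). Open path.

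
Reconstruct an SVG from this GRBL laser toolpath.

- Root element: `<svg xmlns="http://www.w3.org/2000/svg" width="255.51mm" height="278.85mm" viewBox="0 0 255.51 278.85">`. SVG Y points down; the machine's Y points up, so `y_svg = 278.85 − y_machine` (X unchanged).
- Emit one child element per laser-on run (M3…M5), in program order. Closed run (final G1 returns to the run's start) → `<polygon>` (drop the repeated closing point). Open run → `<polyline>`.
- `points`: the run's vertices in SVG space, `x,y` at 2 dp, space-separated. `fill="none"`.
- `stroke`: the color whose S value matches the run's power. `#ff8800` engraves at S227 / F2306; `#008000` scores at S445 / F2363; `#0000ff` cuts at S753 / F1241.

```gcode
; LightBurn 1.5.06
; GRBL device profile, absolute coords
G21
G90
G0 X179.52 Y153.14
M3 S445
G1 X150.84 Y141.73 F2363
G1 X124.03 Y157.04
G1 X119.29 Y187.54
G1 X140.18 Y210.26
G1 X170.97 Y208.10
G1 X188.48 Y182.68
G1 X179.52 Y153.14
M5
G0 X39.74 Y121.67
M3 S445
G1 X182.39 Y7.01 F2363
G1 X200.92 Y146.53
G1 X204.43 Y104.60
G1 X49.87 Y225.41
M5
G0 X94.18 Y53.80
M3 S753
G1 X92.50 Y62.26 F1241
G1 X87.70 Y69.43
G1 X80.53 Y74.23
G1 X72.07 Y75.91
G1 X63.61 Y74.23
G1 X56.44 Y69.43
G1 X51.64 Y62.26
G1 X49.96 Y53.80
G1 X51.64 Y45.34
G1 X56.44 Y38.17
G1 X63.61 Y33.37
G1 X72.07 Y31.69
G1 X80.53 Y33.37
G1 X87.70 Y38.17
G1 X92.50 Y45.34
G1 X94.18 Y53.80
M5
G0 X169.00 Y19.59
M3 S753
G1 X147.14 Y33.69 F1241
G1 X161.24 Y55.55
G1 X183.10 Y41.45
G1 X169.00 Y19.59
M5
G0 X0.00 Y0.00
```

Each laser-on run becomes one SVG element. Flip Y back into SVG space with y_svg = 278.85 − y_machine.

Run 1: the run's S445 means `#008000` (score). The run returns to its start, so emit a `<polygon>` with points (Y-flipped): 179.52,125.71 150.84,137.12 124.03,121.81 119.29,91.31 140.18,68.59 170.97,70.75 188.48,96.17.

Run 2: the run's S445 means `#008000` (score). The run is open, so emit a `<polyline>` with points (Y-flipped): 39.74,157.18 182.39,271.84 200.92,132.32 204.43,174.25 49.87,53.44.

Run 3: power S753 maps to stroke `#0000ff` (cut). The run returns to its start, so emit a `<polygon>` with points (Y-flipped): 94.18,225.05 92.50,216.59 87.70,209.42 80.53,204.62 72.07,202.94 63.61,204.62 56.44,209.42 51.64,216.59 49.96,225.05 51.64,233.51 56.44,240.68 63.61,245.48 72.07,247.16 80.53,245.48 87.70,240.68 92.50,233.51.

Run 4: power S753 maps to stroke `#0000ff` (cut). The run returns to its start, so emit a `<polygon>` with points (Y-flipped): 169.00,259.26 147.14,245.16 161.24,223.30 183.10,237.40.

<svg xmlns="http://www.w3.org/2000/svg" width="255.51mm" height="278.85mm" viewBox="0 0 255.51 278.85">
  <polygon points="179.52,125.71 150.84,137.12 124.03,121.81 119.29,91.31 140.18,68.59 170.97,70.75 188.48,96.17" fill="none" stroke="#008000"/>
  <polyline points="39.74,157.18 182.39,271.84 200.92,132.32 204.43,174.25 49.87,53.44" fill="none" stroke="#008000"/>
  <polygon points="94.18,225.05 92.50,216.59 87.70,209.42 80.53,204.62 72.07,202.94 63.61,204.62 56.44,209.42 51.64,216.59 49.96,225.05 51.64,233.51 56.44,240.68 63.61,245.48 72.07,247.16 80.53,245.48 87.70,240.68 92.50,233.51" fill="none" stroke="#0000ff"/>
  <polygon points="169.00,259.26 147.14,245.16 161.24,223.30 183.10,237.40" fill="none" stroke="#0000ff"/>
</svg>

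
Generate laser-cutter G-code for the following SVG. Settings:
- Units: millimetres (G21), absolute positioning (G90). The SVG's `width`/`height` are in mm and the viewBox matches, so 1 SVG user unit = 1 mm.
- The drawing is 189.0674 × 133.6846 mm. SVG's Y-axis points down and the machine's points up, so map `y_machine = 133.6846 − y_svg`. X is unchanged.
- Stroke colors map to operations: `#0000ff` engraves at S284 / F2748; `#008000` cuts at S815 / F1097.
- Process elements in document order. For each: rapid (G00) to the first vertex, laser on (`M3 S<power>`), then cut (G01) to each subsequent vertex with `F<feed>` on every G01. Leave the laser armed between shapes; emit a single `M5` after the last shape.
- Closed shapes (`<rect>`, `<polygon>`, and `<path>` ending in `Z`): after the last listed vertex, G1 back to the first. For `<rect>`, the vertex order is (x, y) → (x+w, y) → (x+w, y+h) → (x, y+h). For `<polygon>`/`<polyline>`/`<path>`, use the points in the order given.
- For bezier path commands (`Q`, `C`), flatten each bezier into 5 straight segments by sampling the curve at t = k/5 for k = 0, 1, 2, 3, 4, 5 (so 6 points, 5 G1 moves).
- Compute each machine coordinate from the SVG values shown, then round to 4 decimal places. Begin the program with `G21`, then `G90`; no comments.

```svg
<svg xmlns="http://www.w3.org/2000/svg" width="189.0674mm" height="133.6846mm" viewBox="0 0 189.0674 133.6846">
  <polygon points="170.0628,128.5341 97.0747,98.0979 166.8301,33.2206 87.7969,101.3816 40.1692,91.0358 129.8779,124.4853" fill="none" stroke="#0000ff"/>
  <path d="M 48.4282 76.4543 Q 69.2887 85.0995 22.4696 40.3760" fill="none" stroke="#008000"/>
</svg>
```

Since the viewBox matches the mm dimensions, user units are millimetres directly. The only transform is the Y-flip y_m = 133.6846 − y_svg.

Shape 1 is a closed polygon drawn with `<polygon>`. Its stroke #0000ff means engrave at S284, F2748. After flipping Y the toolpath is (170.0628,5.1505) → (97.0747,35.5867) → (166.8301,100.4640) → (87.7969,32.3030) → (40.1692,42.6488) → (129.8779,9.1993) → (170.0628,5.1505), returning to the start.

Shape 2 is a quadratic bezier drawn with `<path>`. Its stroke #008000 means cut at S815, F1097. After flipping Y the toolpath is (48.4282,57.2303) → (54.0652,55.9070) → (54.2879,58.8531) → (49.0961,66.0688) → (38.4901,77.5539) → (22.4696,93.3086).

G21
G90
G00 X170.0628 Y5.1505
M3 S284
G01 X97.0747 Y35.5867 F2748
G01 X166.8301 Y100.4640 F2748
G01 X87.7969 Y32.3030 F2748
G01 X40.1692 Y42.6488 F2748
G01 X129.8779 Y9.1993 F2748
G01 X170.0628 Y5.1505 F2748
G00 X48.4282 Y57.2303
M3 S815
G01 X54.0652 Y55.9070 F1097
G01 X54.2879 Y58.8531 F1097
G01 X49.0961 Y66.0688 F1097
G01 X38.4901 Y77.5539 F1097
G01 X22.4696 Y93.3086 F1097
M5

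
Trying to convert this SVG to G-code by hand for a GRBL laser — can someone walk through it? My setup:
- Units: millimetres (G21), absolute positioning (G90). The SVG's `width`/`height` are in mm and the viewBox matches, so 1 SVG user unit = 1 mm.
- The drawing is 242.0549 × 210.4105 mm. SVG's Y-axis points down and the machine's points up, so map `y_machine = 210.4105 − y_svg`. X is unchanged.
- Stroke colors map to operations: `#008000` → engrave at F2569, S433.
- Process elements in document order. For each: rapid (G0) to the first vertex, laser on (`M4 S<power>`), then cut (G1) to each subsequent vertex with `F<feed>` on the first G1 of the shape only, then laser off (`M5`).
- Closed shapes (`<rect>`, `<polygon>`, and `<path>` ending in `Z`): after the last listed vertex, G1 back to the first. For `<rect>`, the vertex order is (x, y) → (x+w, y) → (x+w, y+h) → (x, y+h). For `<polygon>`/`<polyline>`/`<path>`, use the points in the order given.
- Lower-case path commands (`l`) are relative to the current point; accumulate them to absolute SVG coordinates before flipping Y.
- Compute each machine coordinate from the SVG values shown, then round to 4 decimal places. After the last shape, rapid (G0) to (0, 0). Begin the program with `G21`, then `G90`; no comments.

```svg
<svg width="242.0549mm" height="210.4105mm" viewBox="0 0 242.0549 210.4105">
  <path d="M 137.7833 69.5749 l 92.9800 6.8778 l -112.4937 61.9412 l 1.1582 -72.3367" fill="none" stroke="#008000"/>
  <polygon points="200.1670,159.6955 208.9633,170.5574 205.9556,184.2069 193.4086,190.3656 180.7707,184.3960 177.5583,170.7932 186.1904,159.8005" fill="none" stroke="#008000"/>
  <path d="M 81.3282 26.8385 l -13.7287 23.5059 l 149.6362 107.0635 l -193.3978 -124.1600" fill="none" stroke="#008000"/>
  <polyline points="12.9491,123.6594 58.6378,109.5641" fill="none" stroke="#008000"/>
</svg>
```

1 u = 1 mm; y_m = 210.4105 − y.

[1] `<path>` open polyline, #008000→engrave S433 F2569: (137.7833,140.8356) → (230.7633,133.9578) → (118.2696,72.0166) → (119.4278,144.3533)

[2] `<polygon>` regular polygon, #008000→engrave S433 F2569: (200.1670,50.7150) → (208.9633,39.8531) → (205.9556,26.2036) → (193.4086,20.0449) → (180.7707,26.0145) → (177.5583,39.6173) → (186.1904,50.6100) → (200.1670,50.7150) (closed)

[3] `<path>` open polyline, #008000→engrave S433 F2569: (81.3282,183.5720) → (67.5995,160.0661) → (217.2357,53.0026) → (23.8379,177.1626)

[4] `<polyline>` line segment, #008000→engrave S433 F2569: (12.9491,86.7511) → (58.6378,100.8464)

G21
G90
G0 X137.7833 Y140.8356
M4 S433
G1 X230.7633 Y133.9578 F2569
G1 X118.2696 Y72.0166
G1 X119.4278 Y144.3533
M5
G0 X200.1670 Y50.7150
M4 S433
G1 X208.9633 Y39.8531 F2569
G1 X205.9556 Y26.2036
G1 X193.4086 Y20.0449
G1 X180.7707 Y26.0145
G1 X177.5583 Y39.6173
G1 X186.1904 Y50.6100
G1 X200.1670 Y50.7150
M5
G0 X81.3282 Y183.5720
M4 S433
G1 X67.5995 Y160.0661 F2569
G1 X217.2357 Y53.0026
G1 X23.8379 Y177.1626
M5
G0 X12.9491 Y86.7511
M4 S433
G1 X58.6378 Y100.8464 F2569
M5
G0 X0.0000 Y0.0000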